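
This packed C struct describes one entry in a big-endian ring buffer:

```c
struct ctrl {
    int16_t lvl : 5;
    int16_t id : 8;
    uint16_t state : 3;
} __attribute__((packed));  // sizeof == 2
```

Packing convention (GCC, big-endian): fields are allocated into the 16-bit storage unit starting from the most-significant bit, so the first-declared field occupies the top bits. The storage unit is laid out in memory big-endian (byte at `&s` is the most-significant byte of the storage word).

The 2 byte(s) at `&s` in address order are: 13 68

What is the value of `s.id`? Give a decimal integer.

[0]=0x13 [1]=0x68 (big-endian) → word 0x1368
lvl [11+:5] = (word>>11) & 0x1f = 2
id [3+:8] = (word>>3) & 0xff = 109  ←
state [0+:3] = (word>>0) & 0x7 = 0
id signed 8b, MSB=0: value = 109

109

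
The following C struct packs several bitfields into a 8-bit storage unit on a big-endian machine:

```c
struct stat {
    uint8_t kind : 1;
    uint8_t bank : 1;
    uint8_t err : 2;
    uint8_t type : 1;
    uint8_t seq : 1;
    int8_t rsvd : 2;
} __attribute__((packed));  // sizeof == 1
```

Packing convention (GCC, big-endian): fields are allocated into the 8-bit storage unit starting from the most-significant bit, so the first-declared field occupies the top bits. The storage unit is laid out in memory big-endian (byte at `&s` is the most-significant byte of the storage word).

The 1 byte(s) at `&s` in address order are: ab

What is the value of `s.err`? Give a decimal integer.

2

[0]=0xab (big-endian) → word 0xab
kind:1 @ bit 7 → (0xab>>7)&0x1 = 0x1
bank:1 @ bit 6 → (0xab>>6)&0x1 = 0x0
err:2 @ bit 4 → (0xab>>4)&0x3 = 0x2  ←
type:1 @ bit 3 → (0xab>>3)&0x1 = 0x1
seq:1 @ bit 2 → (0xab>>2)&0x1 = 0x0
rsvd:2 @ bit 0 → (0xab>>0)&0x3 = 0x3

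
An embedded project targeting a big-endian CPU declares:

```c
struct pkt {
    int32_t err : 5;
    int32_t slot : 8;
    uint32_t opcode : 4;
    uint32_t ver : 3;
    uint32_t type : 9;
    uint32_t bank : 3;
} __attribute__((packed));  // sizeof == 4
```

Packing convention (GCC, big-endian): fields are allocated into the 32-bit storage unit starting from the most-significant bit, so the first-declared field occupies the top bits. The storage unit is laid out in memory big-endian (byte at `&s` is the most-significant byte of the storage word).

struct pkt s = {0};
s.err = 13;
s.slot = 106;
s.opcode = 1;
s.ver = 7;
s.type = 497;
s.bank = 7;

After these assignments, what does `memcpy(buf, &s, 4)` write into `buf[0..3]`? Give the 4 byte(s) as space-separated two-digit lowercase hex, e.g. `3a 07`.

6b 50 ff 8f

[27+:5] err=13 & 0x1f = 0xd; word=0x68000000
[19+:8] slot=106 & 0xff = 0x6a; word=0x6b500000
[15+:4] opcode=1 & 0xf = 0x1; word=0x6b508000
[12+:3] ver=7 & 0x7 = 0x7; word=0x6b50f000
[3+:9] type=497 & 0x1ff = 0x1f1; word=0x6b50ff88
[0+:3] bank=7 & 0x7 = 0x7; word=0x6b50ff8f
word = 0x6b50ff8f → big-endian bytes:
  [0]=0x6b  [1]=0x50  [2]=0xff  [3]=0x8f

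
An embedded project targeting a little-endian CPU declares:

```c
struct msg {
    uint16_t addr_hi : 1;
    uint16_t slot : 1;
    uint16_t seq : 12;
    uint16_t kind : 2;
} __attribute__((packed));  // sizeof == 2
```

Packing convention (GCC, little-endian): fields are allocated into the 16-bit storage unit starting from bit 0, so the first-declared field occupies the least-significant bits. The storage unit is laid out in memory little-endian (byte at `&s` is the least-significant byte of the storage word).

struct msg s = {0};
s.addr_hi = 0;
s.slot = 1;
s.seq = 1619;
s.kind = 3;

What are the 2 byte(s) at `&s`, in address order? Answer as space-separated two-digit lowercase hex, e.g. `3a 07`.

addr_hi:1 = 0 → 0x0 << 0 → word 0x0000
slot:1 = 1 → 0x1 << 1 → word 0x0002
seq:12 = 1619 → 0x653 << 2 → word 0x194e
kind:2 = 3 → 0x3 << 14 → word 0xd94e
word = 0xd94e → little-endian bytes:
  [0]=0x4e  [1]=0xd9

4e d9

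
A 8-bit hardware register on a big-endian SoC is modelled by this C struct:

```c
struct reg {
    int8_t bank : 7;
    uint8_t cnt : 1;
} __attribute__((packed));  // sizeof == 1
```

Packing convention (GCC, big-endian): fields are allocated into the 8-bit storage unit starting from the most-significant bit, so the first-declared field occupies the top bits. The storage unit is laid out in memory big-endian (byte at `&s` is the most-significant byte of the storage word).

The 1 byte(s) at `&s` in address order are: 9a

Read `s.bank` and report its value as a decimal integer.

[0]=0x9a (big-endian) → word 0x9a
bank [1+:7] = (word>>1) & 0x7f = 77  ←
cnt [0+:1] = (word>>0) & 0x1 = 0
bank signed 7b, MSB=1: 77 - 128 = -51

-51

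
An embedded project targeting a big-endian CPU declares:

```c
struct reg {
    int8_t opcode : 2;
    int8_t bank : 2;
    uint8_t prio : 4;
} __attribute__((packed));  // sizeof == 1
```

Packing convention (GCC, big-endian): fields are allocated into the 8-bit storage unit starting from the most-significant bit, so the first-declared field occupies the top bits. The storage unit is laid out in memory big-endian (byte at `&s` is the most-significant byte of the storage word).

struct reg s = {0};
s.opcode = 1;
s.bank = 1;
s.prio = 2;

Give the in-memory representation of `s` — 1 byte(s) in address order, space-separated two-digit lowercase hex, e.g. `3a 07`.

52

[6+:2] opcode=1 & 0x3 = 0x1; word=0x40
[4+:2] bank=1 & 0x3 = 0x1; word=0x50
[0+:4] prio=2 & 0xf = 0x2; word=0x52
word = 0x52 → big-endian bytes:
  [0]=0x52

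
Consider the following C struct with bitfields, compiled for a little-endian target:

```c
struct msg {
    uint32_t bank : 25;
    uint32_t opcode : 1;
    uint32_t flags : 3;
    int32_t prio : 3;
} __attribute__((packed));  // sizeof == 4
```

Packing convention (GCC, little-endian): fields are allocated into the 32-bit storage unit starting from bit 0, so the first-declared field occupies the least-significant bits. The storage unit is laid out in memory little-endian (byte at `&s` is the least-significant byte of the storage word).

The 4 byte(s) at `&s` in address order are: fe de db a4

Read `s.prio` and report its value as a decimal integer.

[0]=0xfe [1]=0xde [2]=0xdb [3]=0xa4 (little-endian) → word 0xa4dbdefe
bank [0+:25] = (word>>0) & 0x1ffffff = 14409470
opcode [25+:1] = (word>>25) & 0x1 = 0
flags [26+:3] = (word>>26) & 0x7 = 1
prio [29+:3] = (word>>29) & 0x7 = 5  ←
prio signed 3b, MSB=1: 5 - 8 = -3

-3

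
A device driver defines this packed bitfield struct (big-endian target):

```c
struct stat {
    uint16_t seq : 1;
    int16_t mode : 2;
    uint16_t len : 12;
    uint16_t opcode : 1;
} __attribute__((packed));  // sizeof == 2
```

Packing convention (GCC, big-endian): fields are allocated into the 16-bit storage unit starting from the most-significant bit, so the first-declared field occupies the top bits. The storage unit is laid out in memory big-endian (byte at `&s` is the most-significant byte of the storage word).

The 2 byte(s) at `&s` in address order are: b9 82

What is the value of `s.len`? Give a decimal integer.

3265

[0]=0xb9 [1]=0x82 (big-endian) → word 0xb982
seq:1 @ bit 15 → (0xb982>>15)&0x1 = 0x1
mode:2 @ bit 13 → (0xb982>>13)&0x3 = 0x1
len:12 @ bit 1 → (0xb982>>1)&0xfff = 0xcc1  ←
opcode:1 @ bit 0 → (0xb982>>0)&0x1 = 0x0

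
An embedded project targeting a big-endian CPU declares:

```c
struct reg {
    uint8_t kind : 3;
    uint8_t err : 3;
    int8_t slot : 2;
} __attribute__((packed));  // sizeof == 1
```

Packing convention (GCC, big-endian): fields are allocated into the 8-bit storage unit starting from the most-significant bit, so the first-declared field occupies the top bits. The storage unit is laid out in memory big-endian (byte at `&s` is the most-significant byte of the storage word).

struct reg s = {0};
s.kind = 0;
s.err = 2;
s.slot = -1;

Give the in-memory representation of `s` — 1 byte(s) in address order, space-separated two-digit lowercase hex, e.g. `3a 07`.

kind:3 = 0 → 0x0 << 5 → word 0x00
err:3 = 2 → 0x2 << 2 → word 0x08
slot:2 = -1 → 0x3 << 0 → word 0x0b
word = 0x0b → big-endian bytes:
  [0]=0x0b

0b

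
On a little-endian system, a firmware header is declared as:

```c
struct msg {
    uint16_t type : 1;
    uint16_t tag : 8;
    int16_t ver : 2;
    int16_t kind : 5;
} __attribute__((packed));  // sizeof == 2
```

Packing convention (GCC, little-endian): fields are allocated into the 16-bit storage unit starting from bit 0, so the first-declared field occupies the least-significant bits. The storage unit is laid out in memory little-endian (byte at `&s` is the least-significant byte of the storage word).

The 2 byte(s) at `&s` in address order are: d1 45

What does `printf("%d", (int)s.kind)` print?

8

[0]=0xd1 [1]=0x45 (little-endian) → word 0x45d1
type [0+:1] = (word>>0) & 0x1 = 1
tag [1+:8] = (word>>1) & 0xff = 232
ver [9+:2] = (word>>9) & 0x3 = 2
kind [11+:5] = (word>>11) & 0x1f = 8  ←
kind signed 5b, MSB=0: value = 8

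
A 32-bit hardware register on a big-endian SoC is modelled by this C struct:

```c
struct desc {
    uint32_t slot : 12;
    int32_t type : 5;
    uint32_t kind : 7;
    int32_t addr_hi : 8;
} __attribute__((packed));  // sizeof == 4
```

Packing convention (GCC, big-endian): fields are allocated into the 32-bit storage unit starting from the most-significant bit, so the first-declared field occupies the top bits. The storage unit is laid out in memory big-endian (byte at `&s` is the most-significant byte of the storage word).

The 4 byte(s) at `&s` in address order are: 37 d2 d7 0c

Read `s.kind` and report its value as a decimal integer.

[0]=0x37 [1]=0xd2 [2]=0xd7 [3]=0x0c (big-endian) → word 0x37d2d70c
slot [20+:12] = (word>>20) & 0xfff = 893
type [15+:5] = (word>>15) & 0x1f = 5
kind [8+:7] = (word>>8) & 0x7f = 87  ←
addr_hi [0+:8] = (word>>0) & 0xff = 12

87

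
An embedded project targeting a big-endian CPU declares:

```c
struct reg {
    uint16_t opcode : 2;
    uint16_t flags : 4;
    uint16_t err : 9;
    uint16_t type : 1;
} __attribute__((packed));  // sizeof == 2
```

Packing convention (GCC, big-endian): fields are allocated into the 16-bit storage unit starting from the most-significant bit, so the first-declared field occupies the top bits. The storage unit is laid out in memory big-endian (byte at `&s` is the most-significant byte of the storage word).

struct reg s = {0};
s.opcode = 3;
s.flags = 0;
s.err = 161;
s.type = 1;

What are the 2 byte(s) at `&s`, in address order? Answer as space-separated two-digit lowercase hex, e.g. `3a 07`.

c1 43

[14+:2] opcode=3 & 0x3 = 0x3; word=0xc000
[10+:4] flags=0 & 0xf = 0x0; word=0xc000
[1+:9] err=161 & 0x1ff = 0xa1; word=0xc142
[0+:1] type=1 & 0x1 = 0x1; word=0xc143
word = 0xc143 → big-endian bytes:
  [0]=0xc1  [1]=0x43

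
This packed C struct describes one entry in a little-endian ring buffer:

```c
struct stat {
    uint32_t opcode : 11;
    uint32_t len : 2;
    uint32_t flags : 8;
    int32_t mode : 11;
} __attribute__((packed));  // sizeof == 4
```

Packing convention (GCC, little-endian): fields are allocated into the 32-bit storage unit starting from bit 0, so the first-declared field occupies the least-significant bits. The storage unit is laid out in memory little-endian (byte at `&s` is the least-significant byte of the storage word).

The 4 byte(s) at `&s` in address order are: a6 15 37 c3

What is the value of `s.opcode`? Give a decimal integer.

1446

[0]=0xa6 [1]=0x15 [2]=0x37 [3]=0xc3 (little-endian) → word 0xc33715a6
opcode [0+:11] = (word>>0) & 0x7ff = 1446  ←
len [11+:2] = (word>>11) & 0x3 = 2
flags [13+:8] = (word>>13) & 0xff = 184
mode [21+:11] = (word>>21) & 0x7ff = 1561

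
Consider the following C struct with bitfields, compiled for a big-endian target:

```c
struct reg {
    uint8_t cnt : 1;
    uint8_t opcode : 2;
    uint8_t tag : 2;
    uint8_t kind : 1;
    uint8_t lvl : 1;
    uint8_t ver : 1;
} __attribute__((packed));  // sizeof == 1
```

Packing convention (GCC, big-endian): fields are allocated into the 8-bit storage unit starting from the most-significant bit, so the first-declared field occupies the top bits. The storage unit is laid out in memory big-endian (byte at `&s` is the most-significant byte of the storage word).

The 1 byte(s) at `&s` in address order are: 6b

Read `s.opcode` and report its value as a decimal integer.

[0]=0x6b (big-endian) → word 0x6b
cnt:1 @ bit 7 → (0x6b>>7)&0x1 = 0x0
opcode:2 @ bit 5 → (0x6b>>5)&0x3 = 0x3  ←
tag:2 @ bit 3 → (0x6b>>3)&0x3 = 0x1
kind:1 @ bit 2 → (0x6b>>2)&0x1 = 0x0
lvl:1 @ bit 1 → (0x6b>>1)&0x1 = 0x1
ver:1 @ bit 0 → (0x6b>>0)&0x1 = 0x1

3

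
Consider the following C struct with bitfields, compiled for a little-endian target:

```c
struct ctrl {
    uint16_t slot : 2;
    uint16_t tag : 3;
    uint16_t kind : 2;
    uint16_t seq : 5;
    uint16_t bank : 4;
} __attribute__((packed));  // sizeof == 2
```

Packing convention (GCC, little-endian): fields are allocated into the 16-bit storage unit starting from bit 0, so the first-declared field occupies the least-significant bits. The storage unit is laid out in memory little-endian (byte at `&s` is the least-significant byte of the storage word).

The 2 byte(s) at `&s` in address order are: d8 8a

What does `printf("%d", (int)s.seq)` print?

21

[0]=0xd8 [1]=0x8a (little-endian) → word 0x8ad8
slot:2 @ bit 0 → (0x8ad8>>0)&0x3 = 0x0
tag:3 @ bit 2 → (0x8ad8>>2)&0x7 = 0x6
kind:2 @ bit 5 → (0x8ad8>>5)&0x3 = 0x2
seq:5 @ bit 7 → (0x8ad8>>7)&0x1f = 0x15  ←
bank:4 @ bit 12 → (0x8ad8>>12)&0xf = 0x8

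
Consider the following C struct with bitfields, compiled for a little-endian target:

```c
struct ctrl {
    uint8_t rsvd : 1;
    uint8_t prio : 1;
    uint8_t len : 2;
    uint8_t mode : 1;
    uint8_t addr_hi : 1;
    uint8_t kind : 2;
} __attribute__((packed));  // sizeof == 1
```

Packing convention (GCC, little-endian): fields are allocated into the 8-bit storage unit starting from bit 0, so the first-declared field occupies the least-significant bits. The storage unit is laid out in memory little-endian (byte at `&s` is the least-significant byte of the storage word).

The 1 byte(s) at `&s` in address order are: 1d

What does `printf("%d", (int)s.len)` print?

3

[0]=0x1d (little-endian) → word 0x1d
rsvd:1 @ bit 0 → (0x1d>>0)&0x1 = 0x1
prio:1 @ bit 1 → (0x1d>>1)&0x1 = 0x0
len:2 @ bit 2 → (0x1d>>2)&0x3 = 0x3  ←
mode:1 @ bit 4 → (0x1d>>4)&0x1 = 0x1
addr_hi:1 @ bit 5 → (0x1d>>5)&0x1 = 0x0
kind:2 @ bit 6 → (0x1d>>6)&0x3 = 0x0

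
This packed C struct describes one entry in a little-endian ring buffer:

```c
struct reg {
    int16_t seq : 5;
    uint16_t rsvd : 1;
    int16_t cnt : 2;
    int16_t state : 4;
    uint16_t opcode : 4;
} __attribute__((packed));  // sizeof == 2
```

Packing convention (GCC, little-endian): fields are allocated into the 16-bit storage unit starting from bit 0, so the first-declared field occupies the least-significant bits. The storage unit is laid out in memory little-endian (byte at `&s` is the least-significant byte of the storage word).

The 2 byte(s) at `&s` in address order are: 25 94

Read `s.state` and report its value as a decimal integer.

4

[0]=0x25 [1]=0x94 (little-endian) → word 0x9425
seq:5 @ bit 0 → (0x9425>>0)&0x1f = 0x5
rsvd:1 @ bit 5 → (0x9425>>5)&0x1 = 0x1
cnt:2 @ bit 6 → (0x9425>>6)&0x3 = 0x0
state:4 @ bit 8 → (0x9425>>8)&0xf = 0x4  ←
opcode:4 @ bit 12 → (0x9425>>12)&0xf = 0x9
state signed 4b, MSB=0: value = 4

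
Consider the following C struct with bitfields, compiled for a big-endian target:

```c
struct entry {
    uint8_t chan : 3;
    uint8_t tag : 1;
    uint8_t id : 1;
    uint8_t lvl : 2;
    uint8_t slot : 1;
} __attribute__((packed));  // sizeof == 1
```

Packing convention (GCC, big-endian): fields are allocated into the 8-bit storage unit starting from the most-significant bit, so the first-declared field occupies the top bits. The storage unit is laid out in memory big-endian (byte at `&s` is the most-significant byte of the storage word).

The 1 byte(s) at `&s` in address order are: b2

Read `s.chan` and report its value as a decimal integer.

5

[0]=0xb2 (big-endian) → word 0xb2
chan:3 @ bit 5 → (0xb2>>5)&0x7 = 0x5  ←
tag:1 @ bit 4 → (0xb2>>4)&0x1 = 0x1
id:1 @ bit 3 → (0xb2>>3)&0x1 = 0x0
lvl:2 @ bit 1 → (0xb2>>1)&0x3 = 0x1
slot:1 @ bit 0 → (0xb2>>0)&0x1 = 0x0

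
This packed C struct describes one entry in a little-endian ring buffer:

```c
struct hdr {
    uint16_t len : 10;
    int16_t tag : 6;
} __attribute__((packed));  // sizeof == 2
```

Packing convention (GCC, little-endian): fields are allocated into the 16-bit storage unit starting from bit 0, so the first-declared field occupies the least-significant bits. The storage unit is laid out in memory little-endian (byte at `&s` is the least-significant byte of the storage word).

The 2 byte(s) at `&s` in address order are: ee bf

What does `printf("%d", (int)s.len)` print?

[0]=0xee [1]=0xbf (little-endian) → word 0xbfee
len [0+:10] = (word>>0) & 0x3ff = 1006  ←
tag [10+:6] = (word>>10) & 0x3f = 47

1006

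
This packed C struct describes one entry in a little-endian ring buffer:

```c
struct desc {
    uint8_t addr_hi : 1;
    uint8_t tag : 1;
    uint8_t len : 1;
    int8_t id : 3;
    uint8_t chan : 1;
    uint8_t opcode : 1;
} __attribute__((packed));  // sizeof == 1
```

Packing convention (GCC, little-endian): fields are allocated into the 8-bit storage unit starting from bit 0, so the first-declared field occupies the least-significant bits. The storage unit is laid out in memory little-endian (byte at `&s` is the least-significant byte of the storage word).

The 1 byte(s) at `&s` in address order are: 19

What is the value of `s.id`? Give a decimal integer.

[0]=0x19 (little-endian) → word 0x19
addr_hi [0+:1] = (word>>0) & 0x1 = 1
tag [1+:1] = (word>>1) & 0x1 = 0
len [2+:1] = (word>>2) & 0x1 = 0
id [3+:3] = (word>>3) & 0x7 = 3  ←
chan [6+:1] = (word>>6) & 0x1 = 0
opcode [7+:1] = (word>>7) & 0x1 = 0
id signed 3b, MSB=0: value = 3

3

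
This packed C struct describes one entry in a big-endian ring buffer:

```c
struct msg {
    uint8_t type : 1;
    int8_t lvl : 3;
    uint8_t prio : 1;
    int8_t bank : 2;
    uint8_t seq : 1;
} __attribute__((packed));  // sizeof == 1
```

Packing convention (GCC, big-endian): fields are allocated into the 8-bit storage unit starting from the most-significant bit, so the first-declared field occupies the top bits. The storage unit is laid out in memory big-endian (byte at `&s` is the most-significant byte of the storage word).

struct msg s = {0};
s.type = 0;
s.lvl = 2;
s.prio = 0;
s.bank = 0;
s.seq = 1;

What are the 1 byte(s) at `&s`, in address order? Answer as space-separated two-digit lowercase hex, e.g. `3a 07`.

21

type (1b) val=0 bits=0x0 at bit 7: 0x00
lvl (3b) val=2 bits=0x2 at bit 4: 0x20
prio (1b) val=0 bits=0x0 at bit 3: 0x20
bank (2b) val=0 bits=0x0 at bit 1: 0x20
seq (1b) val=1 bits=0x1 at bit 0: 0x21
word = 0x21 → big-endian bytes:
  [0]=0x21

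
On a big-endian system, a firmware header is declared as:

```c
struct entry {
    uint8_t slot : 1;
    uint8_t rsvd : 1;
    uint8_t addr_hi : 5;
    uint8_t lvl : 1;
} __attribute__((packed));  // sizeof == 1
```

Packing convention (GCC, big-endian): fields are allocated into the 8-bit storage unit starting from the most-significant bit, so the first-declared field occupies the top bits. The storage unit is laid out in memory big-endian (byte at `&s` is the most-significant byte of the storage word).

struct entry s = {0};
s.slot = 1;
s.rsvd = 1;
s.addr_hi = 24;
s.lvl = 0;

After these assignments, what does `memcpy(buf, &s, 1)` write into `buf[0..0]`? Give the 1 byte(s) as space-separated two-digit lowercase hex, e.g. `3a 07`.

f0

slot (1b) val=1 bits=0x1 at bit 7: 0x80
rsvd (1b) val=1 bits=0x1 at bit 6: 0xc0
addr_hi (5b) val=24 bits=0x18 at bit 1: 0xf0
lvl (1b) val=0 bits=0x0 at bit 0: 0xf0
word = 0xf0 → big-endian bytes:
  [0]=0xf0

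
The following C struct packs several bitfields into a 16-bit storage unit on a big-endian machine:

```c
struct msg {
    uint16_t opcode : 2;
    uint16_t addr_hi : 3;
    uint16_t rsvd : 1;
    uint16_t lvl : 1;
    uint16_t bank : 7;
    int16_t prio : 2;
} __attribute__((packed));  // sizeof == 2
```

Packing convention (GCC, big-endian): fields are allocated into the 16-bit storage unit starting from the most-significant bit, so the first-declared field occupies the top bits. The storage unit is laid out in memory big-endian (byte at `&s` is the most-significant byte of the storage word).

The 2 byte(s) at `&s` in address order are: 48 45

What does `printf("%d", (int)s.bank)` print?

17

[0]=0x48 [1]=0x45 (big-endian) → word 0x4845
opcode [14+:2] = (word>>14) & 0x3 = 1
addr_hi [11+:3] = (word>>11) & 0x7 = 1
rsvd [10+:1] = (word>>10) & 0x1 = 0
lvl [9+:1] = (word>>9) & 0x1 = 0
bank [2+:7] = (word>>2) & 0x7f = 17  ←
prio [0+:2] = (word>>0) & 0x3 = 1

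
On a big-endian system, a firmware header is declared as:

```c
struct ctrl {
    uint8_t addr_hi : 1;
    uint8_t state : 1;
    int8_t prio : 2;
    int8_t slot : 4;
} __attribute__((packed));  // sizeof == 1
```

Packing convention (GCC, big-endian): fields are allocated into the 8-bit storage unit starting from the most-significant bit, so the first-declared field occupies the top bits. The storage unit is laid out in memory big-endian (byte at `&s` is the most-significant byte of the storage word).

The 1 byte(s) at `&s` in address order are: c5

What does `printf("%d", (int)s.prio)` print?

[0]=0xc5 (big-endian) → word 0xc5
addr_hi [7+:1] = (word>>7) & 0x1 = 1
state [6+:1] = (word>>6) & 0x1 = 1
prio [4+:2] = (word>>4) & 0x3 = 0  ←
slot [0+:4] = (word>>0) & 0xf = 5
prio signed 2b, MSB=0: value = 0

0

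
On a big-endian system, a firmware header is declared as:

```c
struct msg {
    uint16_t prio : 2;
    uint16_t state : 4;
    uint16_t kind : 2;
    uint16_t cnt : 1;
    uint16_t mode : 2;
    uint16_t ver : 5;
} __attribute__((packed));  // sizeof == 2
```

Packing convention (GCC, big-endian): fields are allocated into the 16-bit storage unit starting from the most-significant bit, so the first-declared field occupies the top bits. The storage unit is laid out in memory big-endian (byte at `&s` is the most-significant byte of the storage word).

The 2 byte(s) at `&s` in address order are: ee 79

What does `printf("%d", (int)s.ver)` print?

25

[0]=0xee [1]=0x79 (big-endian) → word 0xee79
prio [14+:2] = (word>>14) & 0x3 = 3
state [10+:4] = (word>>10) & 0xf = 11
kind [8+:2] = (word>>8) & 0x3 = 2
cnt [7+:1] = (word>>7) & 0x1 = 0
mode [5+:2] = (word>>5) & 0x3 = 3
ver [0+:5] = (word>>0) & 0x1f = 25  ←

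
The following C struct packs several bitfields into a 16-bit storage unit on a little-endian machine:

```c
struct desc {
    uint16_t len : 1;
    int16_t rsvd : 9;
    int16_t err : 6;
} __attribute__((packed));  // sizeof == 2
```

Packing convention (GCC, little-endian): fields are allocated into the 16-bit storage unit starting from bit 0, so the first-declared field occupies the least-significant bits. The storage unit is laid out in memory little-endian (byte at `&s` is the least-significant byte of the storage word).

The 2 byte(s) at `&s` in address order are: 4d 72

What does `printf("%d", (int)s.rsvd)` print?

-218

[0]=0x4d [1]=0x72 (little-endian) → word 0x724d
len:1 @ bit 0 → (0x724d>>0)&0x1 = 0x1
rsvd:9 @ bit 1 → (0x724d>>1)&0x1ff = 0x126  ←
err:6 @ bit 10 → (0x724d>>10)&0x3f = 0x1c
rsvd signed 9b, MSB=1: 294 - 512 = -218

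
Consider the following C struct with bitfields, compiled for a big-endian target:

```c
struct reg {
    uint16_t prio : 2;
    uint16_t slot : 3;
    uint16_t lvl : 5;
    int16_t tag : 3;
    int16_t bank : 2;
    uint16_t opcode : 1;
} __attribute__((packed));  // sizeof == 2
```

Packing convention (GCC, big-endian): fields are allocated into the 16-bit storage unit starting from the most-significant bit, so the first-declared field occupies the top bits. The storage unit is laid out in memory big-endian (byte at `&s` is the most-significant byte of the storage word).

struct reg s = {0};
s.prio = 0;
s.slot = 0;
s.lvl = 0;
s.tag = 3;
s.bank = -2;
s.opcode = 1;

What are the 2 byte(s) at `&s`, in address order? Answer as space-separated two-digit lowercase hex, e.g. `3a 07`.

prio (2b) val=0 bits=0x0 at bit 14: 0x0000
slot (3b) val=0 bits=0x0 at bit 11: 0x0000
lvl (5b) val=0 bits=0x0 at bit 6: 0x0000
tag (3b) val=3 bits=0x3 at bit 3: 0x0018
bank (2b) val=-2 bits=0x2 at bit 1: 0x001c
opcode (1b) val=1 bits=0x1 at bit 0: 0x001d
word = 0x001d → big-endian bytes:
  [0]=0x00  [1]=0x1d

00 1d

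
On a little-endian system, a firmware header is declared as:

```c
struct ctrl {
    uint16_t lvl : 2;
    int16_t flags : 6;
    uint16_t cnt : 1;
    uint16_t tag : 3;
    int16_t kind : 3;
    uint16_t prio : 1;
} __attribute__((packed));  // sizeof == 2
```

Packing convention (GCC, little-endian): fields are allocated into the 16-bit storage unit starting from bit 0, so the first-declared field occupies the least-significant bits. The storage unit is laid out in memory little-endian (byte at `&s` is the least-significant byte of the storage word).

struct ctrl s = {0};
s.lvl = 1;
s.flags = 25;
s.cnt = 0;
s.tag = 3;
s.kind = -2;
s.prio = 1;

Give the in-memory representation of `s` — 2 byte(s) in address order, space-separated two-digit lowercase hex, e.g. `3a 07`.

65 e6

lvl (2b) val=1 bits=0x1 at bit 0: 0x0001
flags (6b) val=25 bits=0x19 at bit 2: 0x0065
cnt (1b) val=0 bits=0x0 at bit 8: 0x0065
tag (3b) val=3 bits=0x3 at bit 9: 0x0665
kind (3b) val=-2 bits=0x6 at bit 12: 0x6665
prio (1b) val=1 bits=0x1 at bit 15: 0xe665
word = 0xe665 → little-endian bytes:
  [0]=0x65  [1]=0xe6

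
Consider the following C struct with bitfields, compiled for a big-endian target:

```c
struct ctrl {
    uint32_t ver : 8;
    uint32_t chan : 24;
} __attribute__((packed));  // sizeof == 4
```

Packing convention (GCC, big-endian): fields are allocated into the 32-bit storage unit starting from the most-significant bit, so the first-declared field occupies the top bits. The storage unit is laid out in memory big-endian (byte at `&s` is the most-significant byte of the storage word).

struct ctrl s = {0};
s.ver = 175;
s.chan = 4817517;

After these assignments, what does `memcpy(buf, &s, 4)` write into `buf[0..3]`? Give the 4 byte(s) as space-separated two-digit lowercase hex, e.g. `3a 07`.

ver (8b) val=175 bits=0xaf at bit 24: 0xaf000000
chan (24b) val=4817517 bits=0x49826d at bit 0: 0xaf49826d
word = 0xaf49826d → big-endian bytes:
  [0]=0xaf  [1]=0x49  [2]=0x82  [3]=0x6d

af 49 82 6d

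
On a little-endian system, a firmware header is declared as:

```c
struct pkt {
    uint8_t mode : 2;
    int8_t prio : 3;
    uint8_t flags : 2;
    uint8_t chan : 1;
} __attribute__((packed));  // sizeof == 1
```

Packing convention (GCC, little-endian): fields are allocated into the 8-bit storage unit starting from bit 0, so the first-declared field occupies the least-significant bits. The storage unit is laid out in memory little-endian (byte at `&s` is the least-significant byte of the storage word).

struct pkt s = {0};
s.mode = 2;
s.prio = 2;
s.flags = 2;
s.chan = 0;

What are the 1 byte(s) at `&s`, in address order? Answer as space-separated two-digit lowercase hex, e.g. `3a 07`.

mode:2 = 2 → 0x2 << 0 → word 0x02
prio:3 = 2 → 0x2 << 2 → word 0x0a
flags:2 = 2 → 0x2 << 5 → word 0x4a
chan:1 = 0 → 0x0 << 7 → word 0x4a
word = 0x4a → little-endian bytes:
  [0]=0x4a

4a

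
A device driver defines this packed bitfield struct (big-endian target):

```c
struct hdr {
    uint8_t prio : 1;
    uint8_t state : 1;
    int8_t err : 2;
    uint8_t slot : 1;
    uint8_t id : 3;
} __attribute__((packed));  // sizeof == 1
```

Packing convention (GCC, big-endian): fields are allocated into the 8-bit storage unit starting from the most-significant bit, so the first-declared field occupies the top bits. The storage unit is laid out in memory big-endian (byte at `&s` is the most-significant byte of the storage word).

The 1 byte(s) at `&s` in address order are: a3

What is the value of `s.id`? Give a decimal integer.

[0]=0xa3 (big-endian) → word 0xa3
prio [7+:1] = (word>>7) & 0x1 = 1
state [6+:1] = (word>>6) & 0x1 = 0
err [4+:2] = (word>>4) & 0x3 = 2
slot [3+:1] = (word>>3) & 0x1 = 0
id [0+:3] = (word>>0) & 0x7 = 3  ←

3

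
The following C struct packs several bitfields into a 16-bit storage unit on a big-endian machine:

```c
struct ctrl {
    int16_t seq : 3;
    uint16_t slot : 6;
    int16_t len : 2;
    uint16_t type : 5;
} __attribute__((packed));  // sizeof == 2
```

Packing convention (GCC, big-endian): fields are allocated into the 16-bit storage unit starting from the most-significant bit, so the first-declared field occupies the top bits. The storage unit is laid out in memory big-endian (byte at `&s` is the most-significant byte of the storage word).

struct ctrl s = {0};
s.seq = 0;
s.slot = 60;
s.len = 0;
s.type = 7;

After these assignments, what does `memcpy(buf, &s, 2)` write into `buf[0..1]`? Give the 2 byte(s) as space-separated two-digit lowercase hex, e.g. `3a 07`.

seq (3b) val=0 bits=0x0 at bit 13: 0x0000
slot (6b) val=60 bits=0x3c at bit 7: 0x1e00
len (2b) val=0 bits=0x0 at bit 5: 0x1e00
type (5b) val=7 bits=0x7 at bit 0: 0x1e07
word = 0x1e07 → big-endian bytes:
  [0]=0x1e  [1]=0x07

1e 07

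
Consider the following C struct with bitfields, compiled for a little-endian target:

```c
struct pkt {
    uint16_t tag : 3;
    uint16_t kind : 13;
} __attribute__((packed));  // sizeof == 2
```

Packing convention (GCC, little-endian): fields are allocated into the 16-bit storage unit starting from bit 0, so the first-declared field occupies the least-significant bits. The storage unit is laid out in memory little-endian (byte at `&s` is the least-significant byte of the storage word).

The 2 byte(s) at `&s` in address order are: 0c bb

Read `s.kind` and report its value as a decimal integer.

[0]=0x0c [1]=0xbb (little-endian) → word 0xbb0c
tag [0+:3] = (word>>0) & 0x7 = 4
kind [3+:13] = (word>>3) & 0x1fff = 5985  ←

5985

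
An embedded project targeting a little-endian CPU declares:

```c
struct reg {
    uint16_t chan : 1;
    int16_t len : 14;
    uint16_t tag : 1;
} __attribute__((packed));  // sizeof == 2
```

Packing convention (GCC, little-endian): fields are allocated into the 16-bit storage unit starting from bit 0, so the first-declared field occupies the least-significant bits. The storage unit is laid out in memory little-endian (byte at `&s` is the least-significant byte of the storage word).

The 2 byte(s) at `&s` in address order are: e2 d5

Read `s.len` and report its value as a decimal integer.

-5391

[0]=0xe2 [1]=0xd5 (little-endian) → word 0xd5e2
chan:1 @ bit 0 → (0xd5e2>>0)&0x1 = 0x0
len:14 @ bit 1 → (0xd5e2>>1)&0x3fff = 0x2af1  ←
tag:1 @ bit 15 → (0xd5e2>>15)&0x1 = 0x1
len signed 14b, MSB=1: 10993 - 16384 = -5391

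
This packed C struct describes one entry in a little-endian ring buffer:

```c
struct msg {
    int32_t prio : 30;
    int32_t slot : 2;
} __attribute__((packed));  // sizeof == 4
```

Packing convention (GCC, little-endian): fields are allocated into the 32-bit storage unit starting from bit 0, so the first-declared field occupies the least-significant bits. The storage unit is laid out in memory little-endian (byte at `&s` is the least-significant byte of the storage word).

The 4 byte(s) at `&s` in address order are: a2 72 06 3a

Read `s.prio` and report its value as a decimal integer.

-100240734

[0]=0xa2 [1]=0x72 [2]=0x06 [3]=0x3a (little-endian) → word 0x3a0672a2
prio [0+:30] = (word>>0) & 0x3fffffff = 973501090  ←
slot [30+:2] = (word>>30) & 0x3 = 0
prio signed 30b, MSB=1: 973501090 - 1073741824 = -100240734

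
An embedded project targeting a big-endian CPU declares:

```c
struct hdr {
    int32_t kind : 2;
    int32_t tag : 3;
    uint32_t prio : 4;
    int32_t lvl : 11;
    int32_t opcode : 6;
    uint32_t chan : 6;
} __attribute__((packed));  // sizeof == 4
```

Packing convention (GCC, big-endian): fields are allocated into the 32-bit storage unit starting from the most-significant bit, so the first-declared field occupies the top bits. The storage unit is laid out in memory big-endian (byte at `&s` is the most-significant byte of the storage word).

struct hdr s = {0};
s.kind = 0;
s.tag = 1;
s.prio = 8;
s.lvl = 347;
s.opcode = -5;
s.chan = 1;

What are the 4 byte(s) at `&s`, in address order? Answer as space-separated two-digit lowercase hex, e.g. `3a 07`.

0c 15 be c1

kind:2 = 0 → 0x0 << 30 → word 0x00000000
tag:3 = 1 → 0x1 << 27 → word 0x08000000
prio:4 = 8 → 0x8 << 23 → word 0x0c000000
lvl:11 = 347 → 0x15b << 12 → word 0x0c15b000
opcode:6 = -5 → 0x3b << 6 → word 0x0c15bec0
chan:6 = 1 → 0x1 << 0 → word 0x0c15bec1
word = 0x0c15bec1 → big-endian bytes:
  [0]=0x0c  [1]=0x15  [2]=0xbe  [3]=0xc1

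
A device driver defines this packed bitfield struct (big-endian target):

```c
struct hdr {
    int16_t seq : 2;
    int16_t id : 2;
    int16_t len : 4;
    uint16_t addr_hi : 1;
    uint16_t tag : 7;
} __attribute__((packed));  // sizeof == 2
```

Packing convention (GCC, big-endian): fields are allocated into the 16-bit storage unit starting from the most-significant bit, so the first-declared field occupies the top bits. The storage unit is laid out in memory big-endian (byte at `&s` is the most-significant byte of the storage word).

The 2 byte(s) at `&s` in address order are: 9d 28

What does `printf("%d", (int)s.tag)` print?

40

[0]=0x9d [1]=0x28 (big-endian) → word 0x9d28
seq:2 @ bit 14 → (0x9d28>>14)&0x3 = 0x2
id:2 @ bit 12 → (0x9d28>>12)&0x3 = 0x1
len:4 @ bit 8 → (0x9d28>>8)&0xf = 0xd
addr_hi:1 @ bit 7 → (0x9d28>>7)&0x1 = 0x0
tag:7 @ bit 0 → (0x9d28>>0)&0x7f = 0x28  ←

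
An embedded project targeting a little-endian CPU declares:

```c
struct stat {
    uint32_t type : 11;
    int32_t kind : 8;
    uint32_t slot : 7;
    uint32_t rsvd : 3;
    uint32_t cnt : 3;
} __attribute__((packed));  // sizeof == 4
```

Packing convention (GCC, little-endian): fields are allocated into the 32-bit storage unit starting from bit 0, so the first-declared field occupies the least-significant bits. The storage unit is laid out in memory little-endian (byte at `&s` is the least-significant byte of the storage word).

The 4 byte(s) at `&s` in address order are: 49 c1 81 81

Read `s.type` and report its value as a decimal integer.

[0]=0x49 [1]=0xc1 [2]=0x81 [3]=0x81 (little-endian) → word 0x8181c149
type:11 @ bit 0 → (0x8181c149>>0)&0x7ff = 0x149  ←
kind:8 @ bit 11 → (0x8181c149>>11)&0xff = 0x38
slot:7 @ bit 19 → (0x8181c149>>19)&0x7f = 0x30
rsvd:3 @ bit 26 → (0x8181c149>>26)&0x7 = 0x0
cnt:3 @ bit 29 → (0x8181c149>>29)&0x7 = 0x4

329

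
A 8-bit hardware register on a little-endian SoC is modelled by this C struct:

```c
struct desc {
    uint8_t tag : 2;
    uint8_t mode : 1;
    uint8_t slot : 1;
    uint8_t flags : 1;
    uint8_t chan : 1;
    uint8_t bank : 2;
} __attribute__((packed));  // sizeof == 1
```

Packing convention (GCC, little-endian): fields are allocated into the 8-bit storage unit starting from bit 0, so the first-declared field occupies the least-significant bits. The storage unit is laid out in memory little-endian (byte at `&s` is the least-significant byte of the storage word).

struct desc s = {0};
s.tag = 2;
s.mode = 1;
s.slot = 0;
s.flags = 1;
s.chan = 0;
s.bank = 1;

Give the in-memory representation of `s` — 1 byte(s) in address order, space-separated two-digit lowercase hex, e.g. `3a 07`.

tag:2 = 2 → 0x2 << 0 → word 0x02
mode:1 = 1 → 0x1 << 2 → word 0x06
slot:1 = 0 → 0x0 << 3 → word 0x06
flags:1 = 1 → 0x1 << 4 → word 0x16
chan:1 = 0 → 0x0 << 5 → word 0x16
bank:2 = 1 → 0x1 << 6 → word 0x56
word = 0x56 → little-endian bytes:
  [0]=0x56

56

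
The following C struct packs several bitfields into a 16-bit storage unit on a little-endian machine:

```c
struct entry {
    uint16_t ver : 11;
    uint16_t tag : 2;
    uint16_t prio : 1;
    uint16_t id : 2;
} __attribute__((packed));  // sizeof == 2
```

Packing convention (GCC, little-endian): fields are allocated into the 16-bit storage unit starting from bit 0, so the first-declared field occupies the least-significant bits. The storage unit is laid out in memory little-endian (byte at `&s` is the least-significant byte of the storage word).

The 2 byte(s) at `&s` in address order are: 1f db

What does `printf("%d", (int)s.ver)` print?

799

[0]=0x1f [1]=0xdb (little-endian) → word 0xdb1f
ver:11 @ bit 0 → (0xdb1f>>0)&0x7ff = 0x31f  ←
tag:2 @ bit 11 → (0xdb1f>>11)&0x3 = 0x3
prio:1 @ bit 13 → (0xdb1f>>13)&0x1 = 0x0
id:2 @ bit 14 → (0xdb1f>>14)&0x3 = 0x3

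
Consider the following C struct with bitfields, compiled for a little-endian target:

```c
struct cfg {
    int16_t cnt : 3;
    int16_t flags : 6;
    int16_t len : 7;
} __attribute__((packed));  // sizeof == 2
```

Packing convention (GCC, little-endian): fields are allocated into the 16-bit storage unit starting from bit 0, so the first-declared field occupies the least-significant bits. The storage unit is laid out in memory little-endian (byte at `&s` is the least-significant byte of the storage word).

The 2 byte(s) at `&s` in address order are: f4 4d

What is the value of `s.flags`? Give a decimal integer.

[0]=0xf4 [1]=0x4d (little-endian) → word 0x4df4
cnt [0+:3] = (word>>0) & 0x7 = 4
flags [3+:6] = (word>>3) & 0x3f = 62  ←
len [9+:7] = (word>>9) & 0x7f = 38
flags signed 6b, MSB=1: 62 - 64 = -2

-2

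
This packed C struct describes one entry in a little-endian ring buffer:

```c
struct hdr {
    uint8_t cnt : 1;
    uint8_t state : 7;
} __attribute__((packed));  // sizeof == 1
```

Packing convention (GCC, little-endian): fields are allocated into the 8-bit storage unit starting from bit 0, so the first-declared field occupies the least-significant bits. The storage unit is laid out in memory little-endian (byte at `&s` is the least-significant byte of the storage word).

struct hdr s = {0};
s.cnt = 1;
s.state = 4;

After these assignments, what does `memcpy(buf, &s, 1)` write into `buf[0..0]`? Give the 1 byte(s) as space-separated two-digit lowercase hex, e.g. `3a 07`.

09

cnt (1b) val=1 bits=0x1 at bit 0: 0x01
state (7b) val=4 bits=0x4 at bit 1: 0x09
word = 0x09 → little-endian bytes:
  [0]=0x09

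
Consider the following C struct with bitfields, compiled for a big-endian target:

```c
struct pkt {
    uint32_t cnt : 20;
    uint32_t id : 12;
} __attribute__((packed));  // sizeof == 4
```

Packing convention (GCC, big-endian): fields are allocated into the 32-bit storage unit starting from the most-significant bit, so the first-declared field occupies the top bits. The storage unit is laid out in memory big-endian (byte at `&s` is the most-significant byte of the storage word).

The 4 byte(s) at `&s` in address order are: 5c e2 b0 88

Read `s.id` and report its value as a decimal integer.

[0]=0x5c [1]=0xe2 [2]=0xb0 [3]=0x88 (big-endian) → word 0x5ce2b088
cnt:20 @ bit 12 → (0x5ce2b088>>12)&0xfffff = 0x5ce2b
id:12 @ bit 0 → (0x5ce2b088>>0)&0xfff = 0x88  ←

136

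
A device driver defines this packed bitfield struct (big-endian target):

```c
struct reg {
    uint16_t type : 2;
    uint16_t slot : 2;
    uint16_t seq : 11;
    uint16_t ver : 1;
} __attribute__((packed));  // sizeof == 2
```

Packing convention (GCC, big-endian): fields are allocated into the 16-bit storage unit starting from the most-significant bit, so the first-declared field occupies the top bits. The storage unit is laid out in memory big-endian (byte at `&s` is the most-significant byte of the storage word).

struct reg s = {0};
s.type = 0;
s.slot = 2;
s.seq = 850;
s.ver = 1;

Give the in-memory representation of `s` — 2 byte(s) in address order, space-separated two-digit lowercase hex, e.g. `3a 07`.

[14+:2] type=0 & 0x3 = 0x0; word=0x0000
[12+:2] slot=2 & 0x3 = 0x2; word=0x2000
[1+:11] seq=850 & 0x7ff = 0x352; word=0x26a4
[0+:1] ver=1 & 0x1 = 0x1; word=0x26a5
word = 0x26a5 → big-endian bytes:
  [0]=0x26  [1]=0xa5

26 a5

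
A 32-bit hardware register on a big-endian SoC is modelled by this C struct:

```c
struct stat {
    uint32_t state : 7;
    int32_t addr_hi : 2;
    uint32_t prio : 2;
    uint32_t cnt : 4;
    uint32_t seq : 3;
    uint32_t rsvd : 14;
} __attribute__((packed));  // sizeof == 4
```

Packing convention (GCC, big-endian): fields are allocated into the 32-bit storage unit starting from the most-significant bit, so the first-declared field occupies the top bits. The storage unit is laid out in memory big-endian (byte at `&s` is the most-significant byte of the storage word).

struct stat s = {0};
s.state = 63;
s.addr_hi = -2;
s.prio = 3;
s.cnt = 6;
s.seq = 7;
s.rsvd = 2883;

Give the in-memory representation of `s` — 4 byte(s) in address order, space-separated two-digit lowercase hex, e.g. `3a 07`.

[25+:7] state=63 & 0x7f = 0x3f; word=0x7e000000
[23+:2] addr_hi=-2 & 0x3 = 0x2; word=0x7f000000
[21+:2] prio=3 & 0x3 = 0x3; word=0x7f600000
[17+:4] cnt=6 & 0xf = 0x6; word=0x7f6c0000
[14+:3] seq=7 & 0x7 = 0x7; word=0x7f6dc000
[0+:14] rsvd=2883 & 0x3fff = 0xb43; word=0x7f6dcb43
word = 0x7f6dcb43 → big-endian bytes:
  [0]=0x7f  [1]=0x6d  [2]=0xcb  [3]=0x43

7f 6d cb 43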